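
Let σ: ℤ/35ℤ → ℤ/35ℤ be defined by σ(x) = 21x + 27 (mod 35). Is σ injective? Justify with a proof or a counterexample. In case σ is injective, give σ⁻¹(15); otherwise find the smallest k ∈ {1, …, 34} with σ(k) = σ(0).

We have gcd(21, 35) = 7 > 1. Taking a = 0 and b = 5: σ(0) = 27 and σ(5) = 21·5 + 27 = 132 ≡ 27 (mod 35).
So σ(0) = σ(5) while 0 ≠ 5, so σ is not injective.
Since σ is not injective, we find the least positive k with σ(k) = σ(0): this means 21k ≡ 0 (mod 35), i.e. 35 ∣ 21k. Since gcd(21, 35) = 7, dividing through by 7 this holds exactly when 5 ∣ 3k, and as gcd(3, 5) = 1, exactly when 5 ∣ k.
The smallest positive such k is 5.

5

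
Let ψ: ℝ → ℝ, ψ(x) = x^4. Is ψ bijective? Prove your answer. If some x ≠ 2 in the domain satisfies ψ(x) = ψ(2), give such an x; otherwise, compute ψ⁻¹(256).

ψ(2) = 16 = (−2)^4 = ψ(−2) (since 4 is even), with 2 ≠ −2. So ψ is not injective, hence not bijective.
For the follow-up, such an x exists: taking x = −2 ∈ ℝ gives ψ(−2) = 16 = ψ(2) with −2 ≠ 2.

-2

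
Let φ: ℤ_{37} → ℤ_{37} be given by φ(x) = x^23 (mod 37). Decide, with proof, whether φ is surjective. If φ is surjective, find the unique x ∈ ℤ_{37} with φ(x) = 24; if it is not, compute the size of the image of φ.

Since 37 is prime, the nonzero elements of ℤ_{37} form a cyclic group of order 36.
As gcd(23, 36) = 1, raising to the 23rd power is a bijection on this group: if s^23 ≡ t^23 then (st^{−1})^23 = 1, and the only element of order dividing gcd(23, 36) = 1 is 1, so s = t.
With φ(0) = 0 this makes φ injective on all of ℤ_{37}, hence bijective (finite equal-size domain and codomain). In particular φ is surjective.
Since φ is surjective, we find the preimage of 24. The inverse of x ↦ x^23 on (ℤ_{37})^× is x ↦ x^11, because 23·11 = 253 = 7·36 + 1 ≡ 1 (mod 36) and x^{36} = 1 for x ≠ 0 (Fermat). So φ⁻¹(24) = 24^11 mod 37.
Repeated squaring mod 37: 24^1 ≡ 24, 24^2 ≡ 24² = 576 ≡ 21, 24^4 ≡ 21² = 441 ≡ 34, 24^8 ≡ 34² = 1156 ≡ 9. Since 11 = 8 + 2 + 1, 24^11 ≡ 9·21·24: 9·21 = 189 ≡ 4, then 4·24 = 96 ≡ 22. So 24^11 ≡ 22 (mod 37).
Hence φ⁻¹(24) = 22.

22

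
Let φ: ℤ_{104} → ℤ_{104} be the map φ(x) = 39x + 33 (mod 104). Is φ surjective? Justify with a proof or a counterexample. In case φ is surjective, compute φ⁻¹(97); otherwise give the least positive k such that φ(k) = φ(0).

Recall: φ is surjective if every y in the codomain equals φ(x) for some x in the domain.
Since gcd(39, 104) = 13, we have 39x ≡ 0 (mod 13) for all x, so φ(x) ≡ 7 (mod 13).
But 0 ≢ 7 (mod 13), so 0 ∈ ℤ_{104} has no preimage. Thus φ is not surjective.
Since φ is not surjective, we find the least positive k with φ(k) = φ(0): this means 39k ≡ 0 (mod 104), i.e. 104 ∣ 39k. Since gcd(39, 104) = 13, dividing through by 13 this holds exactly when 8 ∣ 3k, and as gcd(3, 8) = 1, exactly when 8 ∣ k.
The smallest positive such k is 8.

8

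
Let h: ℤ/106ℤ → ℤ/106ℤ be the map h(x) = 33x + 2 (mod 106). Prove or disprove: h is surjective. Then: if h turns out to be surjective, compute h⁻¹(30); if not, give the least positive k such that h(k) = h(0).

94

Since gcd(33, 106) = 1, 33 is invertible modulo 106. Euclid's algorithm: 106 = 3·33 + 7, 33 = 4·7 + 5, 7 = 1·5 + 2, 5 = 2·2 + 1; back-substituting gives 1 = 45·33 − 14·106, so 33⁻¹ ≡ 45 (mod 106).
For any y ∈ ℤ/106ℤ, x = 45(y − 2) mod 106 satisfies h(x) = 33·45(y − 2) + 2 ≡ y (since 33·45 ≡ 1 mod 106). So every y has a preimage.
Therefore h is surjective.
Since h is surjective, we compute h⁻¹(30): solve 33x + 2 ≡ 30 (mod 106), i.e. 33x ≡ 28 (mod 106).
Multiplying by 33⁻¹ = 45 gives x ≡ 45·28 = 1260 = 11·106 + 94 ≡ 94 (mod 106).
Check: h(94) = 33·94 + 2 = 3104 = 29·106 + 30 ≡ 30 (mod 106).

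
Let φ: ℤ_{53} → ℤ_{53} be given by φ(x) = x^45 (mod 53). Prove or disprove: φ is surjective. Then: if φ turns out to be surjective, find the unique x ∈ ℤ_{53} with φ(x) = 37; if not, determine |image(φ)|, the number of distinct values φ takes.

6

Since 53 is prime, the nonzero elements of ℤ_{53} form a cyclic group of order 52.
As gcd(45, 52) = 1, raising to the 45th power is a bijection on this group: if a^45 ≡ b^45 then (ab^{−1})^45 = 1, and the only element of order dividing gcd(45, 52) = 1 is 1, so a = b.
With φ(0) = 0 this makes φ injective on all of ℤ_{53}, hence bijective (finite equal-size domain and codomain). In particular φ is surjective.
Since φ is surjective, we find the preimage of 37. The inverse of x ↦ x^45 on (ℤ_{53})^× is x ↦ x^37, because 45·37 = 1665 = 32·52 + 1 ≡ 1 (mod 52) and x^{52} = 1 for x ≠ 0 (Fermat). So φ⁻¹(37) = 37^37 mod 53.
Repeated squaring mod 53: 37^1 ≡ 37, 37^2 ≡ 37² = 1369 ≡ 44, 37^4 ≡ 44² = 1936 ≡ 28, 37^8 ≡ 28² = 784 ≡ 42, 37^16 ≡ 42² = 1764 ≡ 15, 37^32 ≡ 15² = 225 ≡ 13. Since 37 = 32 + 4 + 1, 37^37 ≡ 13·28·37: 13·28 = 364 ≡ 46, then 46·37 = 1702 ≡ 6. So 37^37 ≡ 6 (mod 53).
Hence φ⁻¹(37) = 6.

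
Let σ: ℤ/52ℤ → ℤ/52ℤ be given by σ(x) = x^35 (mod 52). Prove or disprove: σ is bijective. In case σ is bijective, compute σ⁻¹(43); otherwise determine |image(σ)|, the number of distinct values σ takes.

σ(0) = 0^35 = 0.
σ(26): Repeated squaring mod 52: 26^1 ≡ 26, 26^2 ≡ 26² = 676 ≡ 0, 26^4 ≡ 0² = 0, 26^8 ≡ 0² = 0, 26^16 ≡ 0² = 0, 26^32 ≡ 0² = 0. Since 35 = 32 + 2 + 1, 26^35 ≡ 0·0·26: 0·0 = 0, then 0·26 = 0. So 26^35 ≡ 0 (mod 52).
So σ(0) = σ(26) = 0 while 0 ≠ 26, hence σ is not injective, hence not bijective.
Since σ is not bijective, we determine |image(σ)|. Computing x^35 mod 52 for each x (by repeated squaring, reducing mod 52 at every step), the values σ(0), σ(1), …, σ(51) are: 0, 1, 20, 35, 36, 21, 24, 15, 44, 29, 4, 19, 12, 13, 40, 7, 48, 49, 8, 11, 28, 5, 16, 43, 32, 25, 0, 27, 20, 9, 36, 47, 24, 41, 44, 3, 4, 45, 12, 39, 40, 33, 48, 23, 8, 37, 28, 31, 16, 17, 32, 51.
The distinct values are {0, 1, 3, 4, 5, 7, 8, 9, 11, 12, 13, 15, 16, 17, 19, 20, 21, 23, 24, 25, 27, 28, 29, 31, 32, 33, 35, 36, 37, 39, 40, 41, 43, 44, 45, 47, 48, 49, 51}; there are 39 of them.

39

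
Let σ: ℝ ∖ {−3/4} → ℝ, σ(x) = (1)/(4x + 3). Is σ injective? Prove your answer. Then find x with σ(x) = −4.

Suppose σ(s) = σ(t). Cross-multiplying: (1)(4t + 3) = (1)(4s + 3).
Expanding both sides and cancelling the symmetric terms leaves −4·(s − t) = 0. Since −4 ≠ 0, s = t. Therefore σ is injective.
Solving σ(x) = −4: cross-multiplying gives 1 = −4(4x + 3), which rearranges to 16x = −13, so x = −13/16.

-13/16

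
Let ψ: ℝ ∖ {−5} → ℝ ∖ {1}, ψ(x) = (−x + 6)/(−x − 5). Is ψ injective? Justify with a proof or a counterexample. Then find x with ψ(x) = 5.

Suppose ψ(x_1) = ψ(x_2). Cross-multiplying: (−x_1 + 6)(−x_2 − 5) = (−x_2 + 6)(−x_1 − 5).
Expanding both sides and cancelling the symmetric terms leaves 11·(x_1 − x_2) = 0. Since 11 ≠ 0, x_1 = x_2. Therefore ψ is injective.
Solving ψ(x) = 5: cross-multiplying gives −x + 6 = 5(−x − 5), which rearranges to 4x = −31, so x = −31/4.

-31/4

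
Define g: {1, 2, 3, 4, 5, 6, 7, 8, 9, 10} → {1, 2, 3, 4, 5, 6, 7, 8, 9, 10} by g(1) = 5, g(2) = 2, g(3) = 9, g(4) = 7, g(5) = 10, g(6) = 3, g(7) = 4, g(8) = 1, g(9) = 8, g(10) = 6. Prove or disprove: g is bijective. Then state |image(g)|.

The values 5, 2, 9, 7, 10, 3, 4, 1, 8, 6 are a permutation of {1, 2, 3, 4, 5, 6, 7, 8, 9, 10}: each element appears exactly once.
So g is injective and surjective, hence bijective.
The image of g is {1, 2, 3, 4, 5, 6, 7, 8, 9, 10}, which has 10 elements.

10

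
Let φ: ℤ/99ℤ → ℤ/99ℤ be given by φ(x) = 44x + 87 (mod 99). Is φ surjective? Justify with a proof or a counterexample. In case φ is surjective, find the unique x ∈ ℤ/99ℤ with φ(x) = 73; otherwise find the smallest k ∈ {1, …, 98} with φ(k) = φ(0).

9

Since gcd(44, 99) = 11, we have 44x ≡ 0 (mod 11) for all x, so φ(x) ≡ 10 (mod 11).
But 0 ≢ 10 (mod 11), so 0 ∈ ℤ/99ℤ has no preimage. Thus φ is not surjective.
Since φ is not surjective, we find the least positive k with φ(k) = φ(0): this means 44k ≡ 0 (mod 99), i.e. 99 ∣ 44k. Since gcd(44, 99) = 11, dividing through by 11 this holds exactly when 9 ∣ 4k, and as gcd(4, 9) = 1, exactly when 9 ∣ k.
The smallest positive such k is 9.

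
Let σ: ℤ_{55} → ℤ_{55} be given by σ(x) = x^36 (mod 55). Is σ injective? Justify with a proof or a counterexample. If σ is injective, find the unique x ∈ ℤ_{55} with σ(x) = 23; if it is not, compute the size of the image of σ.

12

σ(4): Repeated squaring mod 55: 4^1 ≡ 4, 4^2 ≡ 4² = 16, 4^4 ≡ 16² = 256 ≡ 36, 4^8 ≡ 36² = 1296 ≡ 31, 4^16 ≡ 31² = 961 ≡ 26, 4^32 ≡ 26² = 676 ≡ 16. Since 36 = 32 + 4, 4^36 ≡ 16·36: 16·36 = 576 ≡ 26. So 4^36 ≡ 26 (mod 55).
σ(7): Repeated squaring mod 55: 7^1 ≡ 7, 7^2 ≡ 7² = 49, 7^4 ≡ 49² = 2401 ≡ 36, 7^8 ≡ 36² = 1296 ≡ 31, 7^16 ≡ 31² = 961 ≡ 26, 7^32 ≡ 26² = 676 ≡ 16. Since 36 = 32 + 4, 7^36 ≡ 16·36: 16·36 = 576 ≡ 26. So 7^36 ≡ 26 (mod 55).
So σ(4) = σ(7) = 26 while 4 ≠ 7, therefore σ is not injective.
Since σ is not injective, we determine |image(σ)|. Computing x^36 mod 55 for each x (by repeated squaring, reducing mod 55 at every step), the values σ(0), σ(1), …, σ(54) are: 0, 1, 31, 36, 26, 5, 16, 26, 36, 31, 45, 11, 1, 31, 36, 15, 16, 16, 26, 36, 20, 1, 11, 1, 31, 25, 26, 16, 16, 26, 25, 31, 1, 11, 1, 20, 36, 26, 16, 16, 15, 36, 31, 1, 11, 45, 31, 36, 26, 16, 5, 26, 36, 31, 1.
The distinct values are {0, 1, 5, 11, 15, 16, 20, 25, 26, 31, 36, 45}; there are 12 of them.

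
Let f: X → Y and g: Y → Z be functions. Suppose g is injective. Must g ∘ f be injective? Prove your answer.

No. Take X = {0, 1}, Y = Z = {0, 1, 2, 3}, f(0) = f(1) = 0, and g = identity (injective).
Then (g ∘ f)(0) = (g ∘ f)(1) = 0 with 0 ≠ 1, so g ∘ f is not injective.

not injective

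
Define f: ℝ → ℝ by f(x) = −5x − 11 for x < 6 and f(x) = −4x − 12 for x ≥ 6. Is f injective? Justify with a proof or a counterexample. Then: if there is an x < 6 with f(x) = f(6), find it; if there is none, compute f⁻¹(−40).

Both pieces are strictly decreasing (slopes −5 and −4), so each is injective on its own interval.
The left piece maps (−∞, 6) onto (−41, ∞); the right piece maps [6, ∞) onto (−∞, −36].
These images overlap. In particular f(6) = −36 (right piece), and solving −5x − 11 = −36 on the left piece gives x = 5 < 6.
So f(5) = f(6) with 5 ≠ 6, and f is not injective. This x = 5 is the requested value below 6.

5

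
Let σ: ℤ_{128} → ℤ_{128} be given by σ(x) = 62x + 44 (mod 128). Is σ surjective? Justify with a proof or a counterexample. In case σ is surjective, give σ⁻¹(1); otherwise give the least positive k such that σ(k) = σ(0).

64

Since gcd(62, 128) = 2, we have 62x ≡ 0 (mod 2) for all x, so σ(x) ≡ 0 (mod 2).
But 1 ≢ 0 (mod 2), so 1 ∈ ℤ_{128} has no preimage. Therefore σ is not surjective.
Since σ is not surjective, we find the least positive k with σ(k) = σ(0): this means 62k ≡ 0 (mod 128), i.e. 128 ∣ 62k. Since gcd(62, 128) = 2, dividing through by 2 this holds exactly when 64 ∣ 31k, and as gcd(31, 64) = 1, exactly when 64 ∣ k.
The smallest positive such k is 64.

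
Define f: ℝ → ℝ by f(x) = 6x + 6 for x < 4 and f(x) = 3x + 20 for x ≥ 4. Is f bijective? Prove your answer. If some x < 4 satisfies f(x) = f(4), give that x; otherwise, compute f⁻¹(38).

6

Both pieces are strictly increasing (slopes 6 and 3), so each is injective on its own interval.
The left piece maps (−∞, 4) onto (−∞, 30); the right piece maps [4, ∞) onto [32, ∞).
The images leave a gap (30 has no preimage), so f is not surjective, hence not bijective.
Because the two images are disjoint, no x < 4 has f(x) = f(4), so we compute f⁻¹(38): 38 lies in [32, ∞), so solve 3x + 20 = 38: x = (38 − 20)/3 = 6.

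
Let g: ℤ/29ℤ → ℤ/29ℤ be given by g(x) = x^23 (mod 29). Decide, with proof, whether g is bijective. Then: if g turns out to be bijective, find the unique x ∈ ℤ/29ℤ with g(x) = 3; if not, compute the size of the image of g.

Since 29 is prime, the nonzero elements of ℤ/29ℤ form a cyclic group of order 28.
As gcd(23, 28) = 1, raising to the 23rd power is a bijection on this group: if a^23 ≡ b^23 then (ab^{−1})^23 = 1, and the only element of order dividing gcd(23, 28) = 1 is 1, so a = b.
With g(0) = 0 this makes g injective on all of ℤ/29ℤ, hence bijective (finite equal-size domain and codomain). In particular g is bijective.
Since g is bijective, we find the preimage of 3. The inverse of x ↦ x^23 on (ℤ/29ℤ)^× is x ↦ x^11, because 23·11 = 253 = 9·28 + 1 ≡ 1 (mod 28) and x^{28} = 1 for x ≠ 0 (Fermat). So g⁻¹(3) = 3^11 mod 29.
Repeated squaring mod 29: 3^1 ≡ 3, 3^2 ≡ 3² = 9, 3^4 ≡ 9² = 81 ≡ 23, 3^8 ≡ 23² = 529 ≡ 7. Since 11 = 8 + 2 + 1, 3^11 ≡ 7·9·3: 7·9 = 63 ≡ 5, then 5·3 = 15. So 3^11 ≡ 15 (mod 29).
Hence g⁻¹(3) = 15.

15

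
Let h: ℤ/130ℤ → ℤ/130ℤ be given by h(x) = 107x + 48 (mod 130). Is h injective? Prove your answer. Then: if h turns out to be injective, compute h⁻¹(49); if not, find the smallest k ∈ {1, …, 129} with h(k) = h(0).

113

If h(u) = h(v), then 107u ≡ 107v (mod 130). Because gcd(107, 130) = 1, we may cancel 107 to get u ≡ v (mod 130).
Thus h is injective.
We now compute 107⁻¹ mod 130 explicitly. Euclid's algorithm: 130 = 1·107 + 23, 107 = 4·23 + 15, 23 = 1·15 + 8, 15 = 1·8 + 7, 8 = 1·7 + 1; back-substituting gives 1 = 113·107 − 93·130, so 107⁻¹ ≡ 113 (mod 130).
Since h is injective, we compute h⁻¹(49): solve 107x + 48 ≡ 49 (mod 130), i.e. 107x ≡ 1 (mod 130).
Multiplying by 107⁻¹ = 113 gives x ≡ 113·1 = 113 ≡ 113 (mod 130).
Check: h(113) = 107·113 + 48 = 12139 = 93·130 + 49 ≡ 49 (mod 130).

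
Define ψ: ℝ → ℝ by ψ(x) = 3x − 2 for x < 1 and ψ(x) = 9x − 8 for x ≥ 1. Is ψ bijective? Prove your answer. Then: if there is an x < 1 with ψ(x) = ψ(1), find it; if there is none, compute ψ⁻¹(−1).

1/3

Both pieces are strictly increasing (slopes 3 and 9), so each is injective on its own interval.
The left piece maps (−∞, 1) onto (−∞, 1); the right piece maps [1, ∞) onto [1, ∞).
Since 1 = 1, the images partition ℝ: ψ is injective and surjective, hence bijective.
Because the two images are disjoint, no x < 1 has ψ(x) = ψ(1), so we compute ψ⁻¹(−1): −1 lies in (−∞, 1), so solve 3x − 2 = −1: x = (−1 + 2)/3 = 1/3.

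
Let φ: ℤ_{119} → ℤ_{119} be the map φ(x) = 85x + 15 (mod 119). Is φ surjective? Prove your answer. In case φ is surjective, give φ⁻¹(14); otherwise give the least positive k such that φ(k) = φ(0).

7

By definition, φ is surjective if every y in the codomain equals φ(x) for some x in the domain.
Since gcd(85, 119) = 17, we have 85x ≡ 0 (mod 17) for all x, so φ(x) ≡ 15 (mod 17).
But 0 ≢ 15 (mod 17), so 0 ∈ ℤ_{119} has no preimage. So φ is not surjective.
Since φ is not surjective, we find the least positive k with φ(k) = φ(0): this means 85k ≡ 0 (mod 119), i.e. 119 ∣ 85k. Since gcd(85, 119) = 17, dividing through by 17 this holds exactly when 7 ∣ 5k, and as gcd(5, 7) = 1, exactly when 7 ∣ k.
The smallest positive such k is 7.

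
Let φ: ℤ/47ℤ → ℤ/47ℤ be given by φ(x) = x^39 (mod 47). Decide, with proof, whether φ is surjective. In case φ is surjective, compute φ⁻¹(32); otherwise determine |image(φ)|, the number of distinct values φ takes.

Since 47 is prime, the nonzero elements of ℤ/47ℤ form a cyclic group of order 46.
As gcd(39, 46) = 1, raising to the 39th power is a bijection on this group: if x_1^39 ≡ x_2^39 then (x_1x_2^{−1})^39 = 1, and the only element of order dividing gcd(39, 46) = 1 is 1, so x_1 = x_2.
With φ(0) = 0 this makes φ injective on all of ℤ/47ℤ, hence bijective (finite equal-size domain and codomain). In particular φ is surjective.
Since φ is surjective, we find the preimage of 32. The inverse of x ↦ x^39 on (ℤ/47ℤ)^× is x ↦ x^13, because 39·13 = 507 = 11·46 + 1 ≡ 1 (mod 46) and x^{46} = 1 for x ≠ 0 (Fermat). So φ⁻¹(32) = 32^13 mod 47.
Repeated squaring mod 47: 32^1 ≡ 32, 32^2 ≡ 32² = 1024 ≡ 37, 32^4 ≡ 37² = 1369 ≡ 6, 32^8 ≡ 6² = 36. Since 13 = 8 + 4 + 1, 32^13 ≡ 36·6·32: 36·6 = 216 ≡ 28, then 28·32 = 896 ≡ 3. So 32^13 ≡ 3 (mod 47).
Hence φ⁻¹(32) = 3.

3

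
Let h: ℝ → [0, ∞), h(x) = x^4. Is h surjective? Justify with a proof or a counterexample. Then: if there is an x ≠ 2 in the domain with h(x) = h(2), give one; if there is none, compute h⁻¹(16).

For any y ∈ [0, ∞), x = y^{1/4} ∈ ℝ satisfies x^4 = y, so h is surjective.
For the follow-up, such an x exists: taking x = −2 ∈ ℝ gives h(−2) = 16 = h(2) with −2 ≠ 2.

-2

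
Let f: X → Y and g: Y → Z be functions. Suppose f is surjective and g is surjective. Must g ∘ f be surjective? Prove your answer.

surjective

Let c ∈ Z. Since g is surjective, there is b ∈ Y with g(b) = c. Since f is surjective, there is a ∈ X with f(a) = b.
Then (g ∘ f)(a) = g(b) = c. Hence g ∘ f is surjective.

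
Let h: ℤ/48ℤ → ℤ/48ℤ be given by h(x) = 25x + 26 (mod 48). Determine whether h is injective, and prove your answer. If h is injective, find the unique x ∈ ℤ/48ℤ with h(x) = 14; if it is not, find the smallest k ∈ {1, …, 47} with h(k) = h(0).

36

By definition, injectivity means: for all s, t in the domain, h(s) = h(t) implies s = t.
Suppose h(s) = h(t) in ℤ/48ℤ. Then 25s + 26 ≡ 25t + 26 (mod 48), so 25(s − t) ≡ 0 (mod 48).
Since gcd(25, 48) = 1, 25 is invertible modulo 48, hence s − t ≡ 0 (mod 48), i.e. s = t.
Hence h is injective.
We now compute 25⁻¹ mod 48 explicitly. Euclid's algorithm: 48 = 1·25 + 23, 25 = 1·23 + 2, 23 = 11·2 + 1; back-substituting gives 1 = 25·25 − 13·48, so 25⁻¹ ≡ 25 (mod 48).
Since h is injective, we compute h⁻¹(14): solve 25x + 26 ≡ 14 (mod 48), i.e. 25x ≡ 36 (mod 48).
Multiplying by 25⁻¹ = 25 gives x ≡ 25·36 = 900 = 18·48 + 36 ≡ 36 (mod 48).
Check: h(36) = 25·36 + 26 = 926 = 19·48 + 14 ≡ 14 (mod 48).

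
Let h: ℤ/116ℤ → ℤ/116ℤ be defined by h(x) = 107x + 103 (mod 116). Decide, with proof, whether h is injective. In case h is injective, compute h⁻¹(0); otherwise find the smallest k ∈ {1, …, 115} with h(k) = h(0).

63

If h(x_1) = h(x_2), then 107x_1 ≡ 107x_2 (mod 116). Because gcd(107, 116) = 1, we may cancel 107 to get x_1 ≡ x_2 (mod 116).
Hence h is injective.
We now compute 107⁻¹ mod 116 explicitly. Euclid's algorithm: 116 = 1·107 + 9, 107 = 11·9 + 8, 9 = 1·8 + 1; back-substituting gives 1 = 103·107 − 95·116, so 107⁻¹ ≡ 103 (mod 116).
Since h is injective, we compute h⁻¹(0): solve 107x + 103 ≡ 0 (mod 116), i.e. 107x ≡ 13 (mod 116).
Multiplying by 107⁻¹ = 103 gives x ≡ 103·13 = 1339 = 11·116 + 63 ≡ 63 (mod 116).
Check: h(63) = 107·63 + 103 = 6844 = 59·116 + 0 ≡ 0 (mod 116).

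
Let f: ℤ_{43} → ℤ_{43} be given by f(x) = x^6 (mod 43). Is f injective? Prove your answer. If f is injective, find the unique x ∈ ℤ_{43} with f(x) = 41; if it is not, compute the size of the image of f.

8

f(1) = 1^6 = 1.
f(6): Repeated squaring mod 43: 6^1 ≡ 6, 6^2 ≡ 6² = 36, 6^4 ≡ 36² = 1296 ≡ 6. Since 6 = 4 + 2, 6^6 ≡ 6·36: 6·36 = 216 ≡ 1. So 6^6 ≡ 1 (mod 43).
So f(1) = f(6) = 1 while 1 ≠ 6, thus f is not injective.
Since f is not injective, we determine |image(f)|. Computing x^6 mod 43 for each x (by repeated squaring, reducing mod 43 at every step), the values f(0), f(1), …, f(42) are: 0, 1, 21, 41, 11, 16, 1, 1, 16, 4, 35, 4, 21, 16, 21, 11, 35, 35, 41, 11, 4, 41, 41, 4, 11, 41, 35, 35, 11, 21, 16, 21, 4, 35, 4, 16, 1, 1, 16, 11, 41, 21, 1.
The distinct values are {0, 1, 4, 11, 16, 21, 35, 41}; there are 8 of them.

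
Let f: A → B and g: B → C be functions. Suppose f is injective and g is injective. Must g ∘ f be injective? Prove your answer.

Suppose (g ∘ f)(s) = (g ∘ f)(t), i.e. g(f(s)) = g(f(t)).
Since g is injective, f(s) = f(t). Since f is injective, s = t. Therefore g ∘ f is injective.

injective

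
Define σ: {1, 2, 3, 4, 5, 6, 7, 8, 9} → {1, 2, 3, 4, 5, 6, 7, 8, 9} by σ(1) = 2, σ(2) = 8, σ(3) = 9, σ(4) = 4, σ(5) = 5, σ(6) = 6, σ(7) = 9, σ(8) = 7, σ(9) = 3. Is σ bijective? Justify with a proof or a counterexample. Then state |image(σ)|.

σ(3) = 9 = σ(7) with 3 ≠ 7, so σ is not injective, hence not bijective.
The image of σ is {2, 3, 4, 5, 6, 7, 8, 9}, which has 8 elements.

8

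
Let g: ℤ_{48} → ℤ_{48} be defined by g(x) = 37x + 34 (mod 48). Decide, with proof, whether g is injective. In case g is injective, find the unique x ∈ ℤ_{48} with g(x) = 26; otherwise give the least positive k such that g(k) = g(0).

40

If g(a) = g(b), then 37a ≡ 37b (mod 48). Because gcd(37, 48) = 1, we may cancel 37 to get a ≡ b (mod 48).
Therefore g is injective.
We now compute 37⁻¹ mod 48 explicitly. Euclid's algorithm: 48 = 1·37 + 11, 37 = 3·11 + 4, 11 = 2·4 + 3, 4 = 1·3 + 1; back-substituting gives 1 = 13·37 − 10·48, so 37⁻¹ ≡ 13 (mod 48).
Since g is injective, we compute g⁻¹(26): solve 37x + 34 ≡ 26 (mod 48), i.e. 37x ≡ 40 (mod 48).
Multiplying by 37⁻¹ = 13 gives x ≡ 13·40 = 520 = 10·48 + 40 ≡ 40 (mod 48).
Check: g(40) = 37·40 + 34 = 1514 = 31·48 + 26 ≡ 26 (mod 48).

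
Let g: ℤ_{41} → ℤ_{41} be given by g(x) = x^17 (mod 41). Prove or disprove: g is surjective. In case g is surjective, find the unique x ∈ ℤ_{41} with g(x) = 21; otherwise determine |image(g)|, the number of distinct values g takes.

5

Since 41 is prime, the nonzero elements of ℤ_{41} form a cyclic group of order 40.
As gcd(17, 40) = 1, raising to the 17th power is a bijection on this group: if x_1^17 ≡ x_2^17 then (x_1x_2^{−1})^17 = 1, and the only element of order dividing gcd(17, 40) = 1 is 1, so x_1 = x_2.
With g(0) = 0 this makes g injective on all of ℤ_{41}, hence bijective (finite equal-size domain and codomain). In particular g is surjective.
Since g is surjective, we find the preimage of 21. The inverse of x ↦ x^17 on (ℤ_{41})^× is x ↦ x^33, because 17·33 = 561 = 14·40 + 1 ≡ 1 (mod 40) and x^{40} = 1 for x ≠ 0 (Fermat). So g⁻¹(21) = 21^33 mod 41.
Repeated squaring mod 41: 21^1 ≡ 21, 21^2 ≡ 21² = 441 ≡ 31, 21^4 ≡ 31² = 961 ≡ 18, 21^8 ≡ 18² = 324 ≡ 37, 21^16 ≡ 37² = 1369 ≡ 16, 21^32 ≡ 16² = 256 ≡ 10. Since 33 = 32 + 1, 21^33 ≡ 10·21: 10·21 = 210 ≡ 5. So 21^33 ≡ 5 (mod 41).
Hence g⁻¹(21) = 5.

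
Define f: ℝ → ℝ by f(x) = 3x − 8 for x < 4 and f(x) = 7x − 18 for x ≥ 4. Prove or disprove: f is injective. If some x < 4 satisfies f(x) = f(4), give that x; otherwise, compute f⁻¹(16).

Both pieces are strictly increasing (slopes 3 and 7), so each is injective on its own interval.
The left piece maps (−∞, 4) onto (−∞, 4); the right piece maps [4, ∞) onto [10, ∞).
These images are disjoint, so no value is attained by both pieces. Therefore f is injective.
Because the two images are disjoint, no x < 4 has f(x) = f(4), so we compute f⁻¹(16): 16 lies in [10, ∞), so solve 7x − 18 = 16: x = (16 + 18)/7 = 34/7.

34/7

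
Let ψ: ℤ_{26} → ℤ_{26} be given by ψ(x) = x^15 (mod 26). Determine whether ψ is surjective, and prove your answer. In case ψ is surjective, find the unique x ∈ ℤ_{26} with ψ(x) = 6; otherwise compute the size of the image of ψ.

ψ(1) = 1^15 = 1.
ψ(3): Repeated squaring mod 26: 3^1 ≡ 3, 3^2 ≡ 3² = 9, 3^4 ≡ 9² = 81 ≡ 3, 3^8 ≡ 3² = 9. Since 15 = 8 + 4 + 2 + 1, 3^15 ≡ 9·3·9·3: 9·3 = 27 ≡ 1, then 1·9 = 9, then 9·3 = 27 ≡ 1. So 3^15 ≡ 1 (mod 26).
So ψ(1) = ψ(3) = 1 while 1 ≠ 3, thus ψ is not injective.
A non-injective map from the 26-element set ℤ_{26} to itself takes at most 25 distinct values, so it cannot be surjective. Thus ψ is not surjective.
Since ψ is not surjective, we determine |image(ψ)|. Computing x^15 mod 26 for each x (by repeated squaring, reducing mod 26 at every step), the values ψ(0), ψ(1), …, ψ(25) are: 0, 1, 8, 1, 12, 21, 8, 5, 18, 1, 12, 5, 12, 13, 14, 21, 14, 25, 8, 21, 18, 5, 14, 25, 18, 25.
The distinct values are {0, 1, 5, 8, 12, 13, 14, 18, 21, 25}; there are 10 of them.

10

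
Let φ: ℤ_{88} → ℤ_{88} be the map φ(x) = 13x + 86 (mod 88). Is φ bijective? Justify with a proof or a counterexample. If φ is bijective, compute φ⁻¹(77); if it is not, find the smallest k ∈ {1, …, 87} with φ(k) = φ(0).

Suppose φ(s) = φ(t) in ℤ_{88}. Then 13s + 86 ≡ 13t + 86 (mod 88), thus 13(s − t) ≡ 0 (mod 88).
Since gcd(13, 88) = 1, 13 is invertible modulo 88, thus s − t ≡ 0 (mod 88), i.e. s = t.
We now compute 13⁻¹ mod 88 explicitly. Euclid's algorithm: 88 = 6·13 + 10, 13 = 1·10 + 3, 10 = 3·3 + 1; back-substituting gives 1 = 61·13 − 9·88, so 13⁻¹ ≡ 61 (mod 88).
Then y ↦ 61(y − 86) is a two-sided inverse to φ, so every y ∈ ℤ_{88} has a preimage.
Therefore φ is bijective.
Since φ is bijective, we find φ⁻¹(77): we need 13x ≡ 77 − 86 ≡ 79 (mod 88). Using 13⁻¹ = 61: x ≡ 61·79 = 4819 = 54·88 + 67, so x = 67.
Check: φ(67) = 13·67 + 86 = 957 = 10·88 + 77 ≡ 77 (mod 88).

67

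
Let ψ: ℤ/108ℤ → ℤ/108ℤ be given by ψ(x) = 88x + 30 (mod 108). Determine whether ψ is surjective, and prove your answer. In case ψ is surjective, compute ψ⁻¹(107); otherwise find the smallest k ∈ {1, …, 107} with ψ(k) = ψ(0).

Recall that surjectivity means every element of the codomain has a preimage under ψ.
Since gcd(88, 108) = 4, we have 88x ≡ 0 (mod 4) for all x, so ψ(x) ≡ 2 (mod 4).
But 0 ≢ 2 (mod 4), so 0 ∈ ℤ/108ℤ has no preimage. So ψ is not surjective.
Since ψ is not surjective, we find the least positive k with ψ(k) = ψ(0): this means 88k ≡ 0 (mod 108), i.e. 108 ∣ 88k. Since gcd(88, 108) = 4, dividing through by 4 this holds exactly when 27 ∣ 22k, and as gcd(22, 27) = 1, exactly when 27 ∣ k.
The smallest positive such k is 27.

27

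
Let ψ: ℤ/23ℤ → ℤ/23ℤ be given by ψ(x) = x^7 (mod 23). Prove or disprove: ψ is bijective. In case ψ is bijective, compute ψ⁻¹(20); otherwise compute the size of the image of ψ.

Since 23 is prime, the nonzero elements of ℤ/23ℤ form a cyclic group of order 22.
As gcd(7, 22) = 1, raising to the 7th power is a bijection on this group: if a^7 ≡ b^7 then (ab^{−1})^7 = 1, and the only element of order dividing gcd(7, 22) = 1 is 1, so a = b.
With ψ(0) = 0 this makes ψ injective on all of ℤ/23ℤ, hence bijective (finite equal-size domain and codomain). In particular ψ is bijective.
Since ψ is bijective, we find the preimage of 20. The inverse of x ↦ x^7 on (ℤ/23ℤ)^× is x ↦ x^19, because 7·19 = 133 = 6·22 + 1 ≡ 1 (mod 22) and x^{22} = 1 for x ≠ 0 (Fermat). So ψ⁻¹(20) = 20^19 mod 23.
Repeated squaring mod 23: 20^1 ≡ 20, 20^2 ≡ 20² = 400 ≡ 9, 20^4 ≡ 9² = 81 ≡ 12, 20^8 ≡ 12² = 144 ≡ 6, 20^16 ≡ 6² = 36 ≡ 13. Since 19 = 16 + 2 + 1, 20^19 ≡ 13·9·20: 13·9 = 117 ≡ 2, then 2·20 = 40 ≡ 17. So 20^19 ≡ 17 (mod 23).
Hence ψ⁻¹(20) = 17.

17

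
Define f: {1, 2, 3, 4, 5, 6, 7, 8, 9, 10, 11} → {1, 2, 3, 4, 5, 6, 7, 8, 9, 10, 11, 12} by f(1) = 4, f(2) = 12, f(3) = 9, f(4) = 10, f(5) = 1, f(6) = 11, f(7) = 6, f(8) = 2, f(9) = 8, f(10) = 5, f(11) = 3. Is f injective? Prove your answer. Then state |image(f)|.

The values f(1), …, f(11) are 4, 12, 9, 10, 1, 11, 6, 2, 8, 5, 3 — all distinct.
So f(s) = f(t) only when s = t, and f is injective.
The image of f is {1, 2, 3, 4, 5, 6, 8, 9, 10, 11, 12}, which has 11 elements.

11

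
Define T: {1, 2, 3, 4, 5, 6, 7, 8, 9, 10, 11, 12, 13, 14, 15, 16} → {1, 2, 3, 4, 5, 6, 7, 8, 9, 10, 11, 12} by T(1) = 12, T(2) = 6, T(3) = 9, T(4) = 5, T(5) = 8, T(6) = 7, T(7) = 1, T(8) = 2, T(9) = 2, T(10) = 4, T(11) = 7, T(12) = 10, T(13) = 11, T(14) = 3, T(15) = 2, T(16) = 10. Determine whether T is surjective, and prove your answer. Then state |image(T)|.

Every element of the codomain has a preimage: 1 = T(7), 2 = T(8), 3 = T(14), 4 = T(10), 5 = T(4), 6 = T(2), 7 = T(6), 8 = T(5), 9 = T(3), 10 = T(12), 11 = T(13), 12 = T(1).
Hence T is surjective.
The image of T is {1, 2, 3, 4, 5, 6, 7, 8, 9, 10, 11, 12}, which has 12 elements.

12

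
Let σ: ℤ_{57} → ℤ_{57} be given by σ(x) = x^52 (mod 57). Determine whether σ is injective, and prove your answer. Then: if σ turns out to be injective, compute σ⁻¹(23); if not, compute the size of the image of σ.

σ(8): Repeated squaring mod 57: 8^1 ≡ 8, 8^2 ≡ 8² = 64 ≡ 7, 8^4 ≡ 7² = 49, 8^8 ≡ 49² = 2401 ≡ 7, 8^16 ≡ 7² = 49, 8^32 ≡ 49² = 2401 ≡ 7. Since 52 = 32 + 16 + 4, 8^52 ≡ 7·49·49: 7·49 = 343 ≡ 1, then 1·49 = 49. So 8^52 ≡ 49 (mod 57).
σ(11): Repeated squaring mod 57: 11^1 ≡ 11, 11^2 ≡ 11² = 121 ≡ 7, 11^4 ≡ 7² = 49, 11^8 ≡ 49² = 2401 ≡ 7, 11^16 ≡ 7² = 49, 11^32 ≡ 49² = 2401 ≡ 7. Since 52 = 32 + 16 + 4, 11^52 ≡ 7·49·49: 7·49 = 343 ≡ 1, then 1·49 = 49. So 11^52 ≡ 49 (mod 57).
So σ(8) = σ(11) = 49 while 8 ≠ 11, hence σ is not injective.
Since σ is not injective, we determine |image(σ)|. Computing x^52 mod 57 for each x (by repeated squaring, reducing mod 57 at every step), the values σ(0), σ(1), …, σ(56) are: 0, 1, 43, 36, 25, 16, 9, 7, 49, 42, 4, 49, 45, 28, 16, 6, 55, 43, 39, 19, 1, 24, 55, 25, 54, 28, 7, 30, 4, 4, 30, 7, 28, 54, 25, 55, 24, 1, 19, 39, 43, 55, 6, 16, 28, 45, 49, 4, 42, 49, 7, 9, 16, 25, 36, 43, 1.
The distinct values are {0, 1, 4, 6, 7, 9, 16, 19, 24, 25, 28, 30, 36, 39, 42, 43, 45, 49, 54, 55}; there are 20 of them.

20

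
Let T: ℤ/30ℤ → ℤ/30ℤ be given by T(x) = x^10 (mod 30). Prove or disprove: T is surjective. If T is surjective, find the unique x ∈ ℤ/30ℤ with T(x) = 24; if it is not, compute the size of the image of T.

T(2): Repeated squaring mod 30: 2^1 ≡ 2, 2^2 ≡ 2² = 4, 2^4 ≡ 4² = 16, 2^8 ≡ 16² = 256 ≡ 16. Since 10 = 8 + 2, 2^10 ≡ 16·4: 16·4 = 64 ≡ 4. So 2^10 ≡ 4 (mod 30).
T(8): Repeated squaring mod 30: 8^1 ≡ 8, 8^2 ≡ 8² = 64 ≡ 4, 8^4 ≡ 4² = 16, 8^8 ≡ 16² = 256 ≡ 16. Since 10 = 8 + 2, 8^10 ≡ 16·4: 16·4 = 64 ≡ 4. So 8^10 ≡ 4 (mod 30).
So T(2) = T(8) = 4 while 2 ≠ 8, thus T is not injective.
A non-injective map from the 30-element set ℤ/30ℤ to itself takes at most 29 distinct values, so it cannot be surjective. Thus T is not surjective.
Since T is not surjective, we determine |image(T)|. Computing x^10 mod 30 for each x (by repeated squaring, reducing mod 30 at every step), the values T(0), T(1), …, T(29) are: 0, 1, 4, 9, 16, 25, 6, 19, 4, 21, 10, 1, 24, 19, 16, 15, 16, 19, 24, 1, 10, 21, 4, 19, 6, 25, 16, 9, 4, 1.
The distinct values are {0, 1, 4, 6, 9, 10, 15, 16, 19, 21, 24, 25}; there are 12 of them.

12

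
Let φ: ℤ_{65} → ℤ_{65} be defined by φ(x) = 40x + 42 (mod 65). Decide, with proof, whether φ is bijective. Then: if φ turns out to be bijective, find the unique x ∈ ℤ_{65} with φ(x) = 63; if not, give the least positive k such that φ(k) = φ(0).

Recall: φ is injective when φ(x_1) = φ(x_2) forces x_1 = x_2.
We have gcd(40, 65) = 5 > 1. Taking x_1 = 0 and x_2 = 13: φ(0) = 42 and φ(13) = 40·13 + 42 = 562 ≡ 42 (mod 65).
So φ(0) = φ(13) while 0 ≠ 13, hence φ is not injective, hence not bijective.
Since φ is not bijective, we find the least positive k with φ(k) = φ(0): this means 40k ≡ 0 (mod 65), i.e. 65 ∣ 40k. Since gcd(40, 65) = 5, dividing through by 5 this holds exactly when 13 ∣ 8k, and as gcd(8, 13) = 1, exactly when 13 ∣ k.
The smallest positive such k is 13.

13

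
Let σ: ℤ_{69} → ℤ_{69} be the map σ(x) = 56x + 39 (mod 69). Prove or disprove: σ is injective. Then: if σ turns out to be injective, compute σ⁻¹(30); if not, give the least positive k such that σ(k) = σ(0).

6

Recall: σ is injective when σ(s) = σ(t) forces s = t.
If σ(s) = σ(t), then 56s ≡ 56t (mod 69). Because gcd(56, 69) = 1, we may cancel 56 to get s ≡ t (mod 69).
Therefore σ is injective.
We now compute 56⁻¹ mod 69 explicitly. Euclid's algorithm: 69 = 1·56 + 13, 56 = 4·13 + 4, 13 = 3·4 + 1; back-substituting gives 1 = 53·56 − 43·69, so 56⁻¹ ≡ 53 (mod 69).
Since σ is injective, we compute σ⁻¹(30): solve 56x + 39 ≡ 30 (mod 69), i.e. 56x ≡ 60 (mod 69).
Multiplying by 56⁻¹ = 53 gives x ≡ 53·60 = 3180 = 46·69 + 6 ≡ 6 (mod 69).
Check: σ(6) = 56·6 + 39 = 375 = 5·69 + 30 ≡ 30 (mod 69).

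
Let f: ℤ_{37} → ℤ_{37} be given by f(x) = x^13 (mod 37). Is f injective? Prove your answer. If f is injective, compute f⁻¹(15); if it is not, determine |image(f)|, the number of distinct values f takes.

Since 37 is prime, the nonzero elements of ℤ_{37} form a cyclic group of order 36.
As gcd(13, 36) = 1, raising to the 13th power is a bijection on this group: if x_1^13 ≡ x_2^13 then (x_1x_2^{−1})^13 = 1, and the only element of order dividing gcd(13, 36) = 1 is 1, so x_1 = x_2.
With f(0) = 0 this makes f injective on all of ℤ_{37}, hence bijective (finite equal-size domain and codomain). In particular f is injective.
Since f is injective, we find the preimage of 15. The inverse of x ↦ x^13 on (ℤ_{37})^× is x ↦ x^25, because 13·25 = 325 = 9·36 + 1 ≡ 1 (mod 36) and x^{36} = 1 for x ≠ 0 (Fermat). So f⁻¹(15) = 15^25 mod 37.
Repeated squaring mod 37: 15^1 ≡ 15, 15^2 ≡ 15² = 225 ≡ 3, 15^4 ≡ 3² = 9, 15^8 ≡ 9² = 81 ≡ 7, 15^16 ≡ 7² = 49 ≡ 12. Since 25 = 16 + 8 + 1, 15^25 ≡ 12·7·15: 12·7 = 84 ≡ 10, then 10·15 = 150 ≡ 2. So 15^25 ≡ 2 (mod 37).
Hence f⁻¹(15) = 2.

2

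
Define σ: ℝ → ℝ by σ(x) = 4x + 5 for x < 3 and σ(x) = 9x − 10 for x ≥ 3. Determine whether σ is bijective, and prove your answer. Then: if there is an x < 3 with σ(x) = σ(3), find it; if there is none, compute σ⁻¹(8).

3/4

Both pieces are strictly increasing (slopes 4 and 9), so each is injective on its own interval.
The left piece maps (−∞, 3) onto (−∞, 17); the right piece maps [3, ∞) onto [17, ∞).
Since 17 = 17, the images partition ℝ: σ is injective and surjective, hence bijective.
Because the two images are disjoint, no x < 3 has σ(x) = σ(3), so we compute σ⁻¹(8): 8 lies in (−∞, 17), so solve 4x + 5 = 8: x = (8 − 5)/4 = 3/4.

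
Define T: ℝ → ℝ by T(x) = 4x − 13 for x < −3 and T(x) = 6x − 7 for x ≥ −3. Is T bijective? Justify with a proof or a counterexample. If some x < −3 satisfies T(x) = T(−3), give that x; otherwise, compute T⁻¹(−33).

-5

Both pieces are strictly increasing (slopes 4 and 6), so each is injective on its own interval.
The left piece maps (−∞, −3) onto (−∞, −25); the right piece maps [−3, ∞) onto [−25, ∞).
Since −25 = −25, the images partition ℝ: T is injective and surjective, hence bijective.
Because the two images are disjoint, no x < −3 has T(x) = T(−3), so we compute T⁻¹(−33): −33 lies in (−∞, −25), so solve 4x − 13 = −33: x = (−33 + 13)/4 = −5.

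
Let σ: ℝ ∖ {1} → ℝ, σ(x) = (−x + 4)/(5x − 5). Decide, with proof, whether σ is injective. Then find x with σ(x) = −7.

Suppose σ(u) = σ(v). Cross-multiplying: (−u + 4)(5v − 5) = (−v + 4)(5u − 5).
Expanding both sides and cancelling the symmetric terms leaves −15·(u − v) = 0. Since −15 ≠ 0, u = v. Hence σ is injective.
Solving σ(x) = −7: cross-multiplying gives −x + 4 = −7(5x − 5), which rearranges to 34x = 31, so x = 31/34.

31/34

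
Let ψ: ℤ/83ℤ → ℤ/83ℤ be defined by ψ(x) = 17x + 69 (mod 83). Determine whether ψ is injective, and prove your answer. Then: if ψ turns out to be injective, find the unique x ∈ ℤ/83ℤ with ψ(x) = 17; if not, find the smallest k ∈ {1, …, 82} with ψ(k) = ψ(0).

If ψ(u) = ψ(v), then 17u ≡ 17v (mod 83). Because gcd(17, 83) = 1, we may cancel 17 to get u ≡ v (mod 83).
So ψ is injective.
We now compute 17⁻¹ mod 83 explicitly. Euclid's algorithm: 83 = 4·17 + 15, 17 = 1·15 + 2, 15 = 7·2 + 1; back-substituting gives 1 = 44·17 − 9·83, so 17⁻¹ ≡ 44 (mod 83).
Since ψ is injective, we compute ψ⁻¹(17): solve 17x + 69 ≡ 17 (mod 83), i.e. 17x ≡ 31 (mod 83).
Multiplying by 17⁻¹ = 44 gives x ≡ 44·31 = 1364 = 16·83 + 36 ≡ 36 (mod 83).
Check: ψ(36) = 17·36 + 69 = 681 = 8·83 + 17 ≡ 17 (mod 83).

36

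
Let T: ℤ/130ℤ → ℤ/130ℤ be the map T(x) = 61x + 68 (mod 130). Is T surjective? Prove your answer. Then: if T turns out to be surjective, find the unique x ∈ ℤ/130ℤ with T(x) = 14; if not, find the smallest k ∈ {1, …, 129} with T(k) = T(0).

Since gcd(61, 130) = 1, 61 is invertible modulo 130. Euclid's algorithm: 130 = 2·61 + 8, 61 = 7·8 + 5, 8 = 1·5 + 3, 5 = 1·3 + 2, 3 = 1·2 + 1; back-substituting gives 1 = 81·61 − 38·130, so 61⁻¹ ≡ 81 (mod 130).
Then y ↦ 81(y − 68) is a two-sided inverse to T, so every y ∈ ℤ/130ℤ has a preimage.
Therefore T is surjective.
Since T is surjective, we compute T⁻¹(14): solve 61x + 68 ≡ 14 (mod 130), i.e. 61x ≡ 76 (mod 130).
Multiplying by 61⁻¹ = 81 gives x ≡ 81·76 = 6156 = 47·130 + 46 ≡ 46 (mod 130).
Check: T(46) = 61·46 + 68 = 2874 = 22·130 + 14 ≡ 14 (mod 130).

46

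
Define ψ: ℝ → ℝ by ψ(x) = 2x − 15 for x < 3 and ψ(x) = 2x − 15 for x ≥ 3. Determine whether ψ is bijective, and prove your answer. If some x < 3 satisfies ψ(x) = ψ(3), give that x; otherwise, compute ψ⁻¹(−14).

Both pieces are strictly increasing (slopes 2 and 2), so each is injective on its own interval.
The left piece maps (−∞, 3) onto (−∞, −9); the right piece maps [3, ∞) onto [−9, ∞).
Since −9 = −9, the images partition ℝ: ψ is injective and surjective, hence bijective.
Because the two images are disjoint, no x < 3 has ψ(x) = ψ(3), so we compute ψ⁻¹(−14): −14 lies in (−∞, −9), so solve 2x − 15 = −14: x = (−14 + 15)/2 = 1/2.

1/2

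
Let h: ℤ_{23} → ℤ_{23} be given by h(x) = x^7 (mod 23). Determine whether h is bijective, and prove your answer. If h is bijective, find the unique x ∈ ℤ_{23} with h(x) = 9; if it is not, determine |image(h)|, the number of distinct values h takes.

Since 23 is prime, the nonzero elements of ℤ_{23} form a cyclic group of order 22.
As gcd(7, 22) = 1, raising to the 7th power is a bijection on this group: if u^7 ≡ v^7 then (uv^{−1})^7 = 1, and the only element of order dividing gcd(7, 22) = 1 is 1, so u = v.
With h(0) = 0 this makes h injective on all of ℤ_{23}, hence bijective (finite equal-size domain and codomain). In particular h is bijective.
Since h is bijective, we find the preimage of 9. The inverse of x ↦ x^7 on (ℤ_{23})^× is x ↦ x^19, because 7·19 = 133 = 6·22 + 1 ≡ 1 (mod 22) and x^{22} = 1 for x ≠ 0 (Fermat). So h⁻¹(9) = 9^19 mod 23.
Repeated squaring mod 23: 9^1 ≡ 9, 9^2 ≡ 9² = 81 ≡ 12, 9^4 ≡ 12² = 144 ≡ 6, 9^8 ≡ 6² = 36 ≡ 13, 9^16 ≡ 13² = 169 ≡ 8. Since 19 = 16 + 2 + 1, 9^19 ≡ 8·12·9: 8·12 = 96 ≡ 4, then 4·9 = 36 ≡ 13. So 9^19 ≡ 13 (mod 23).
Hence h⁻¹(9) = 13.

13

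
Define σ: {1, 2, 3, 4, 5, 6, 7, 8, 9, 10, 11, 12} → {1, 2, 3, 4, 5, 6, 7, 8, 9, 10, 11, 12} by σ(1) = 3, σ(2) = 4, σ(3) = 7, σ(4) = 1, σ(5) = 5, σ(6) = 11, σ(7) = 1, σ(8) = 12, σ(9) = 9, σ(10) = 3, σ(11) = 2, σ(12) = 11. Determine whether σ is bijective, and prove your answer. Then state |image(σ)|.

σ(4) = 1 = σ(7) with 4 ≠ 7, so σ is not injective, hence not bijective.
The image of σ is {1, 2, 3, 4, 5, 7, 9, 11, 12}, which has 9 elements.

9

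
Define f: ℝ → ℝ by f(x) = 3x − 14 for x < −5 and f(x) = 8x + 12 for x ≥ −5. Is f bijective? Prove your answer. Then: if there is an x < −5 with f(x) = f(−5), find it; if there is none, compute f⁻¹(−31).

-17/3

Both pieces are strictly increasing (slopes 3 and 8), so each is injective on its own interval.
The left piece maps (−∞, −5) onto (−∞, −29); the right piece maps [−5, ∞) onto [−28, ∞).
The images leave a gap (−29 has no preimage), so f is not surjective, hence not bijective.
Because the two images are disjoint, no x < −5 has f(x) = f(−5), so we compute f⁻¹(−31): −31 lies in (−∞, −29), so solve 3x − 14 = −31: x = (−31 + 14)/3 = −17/3.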